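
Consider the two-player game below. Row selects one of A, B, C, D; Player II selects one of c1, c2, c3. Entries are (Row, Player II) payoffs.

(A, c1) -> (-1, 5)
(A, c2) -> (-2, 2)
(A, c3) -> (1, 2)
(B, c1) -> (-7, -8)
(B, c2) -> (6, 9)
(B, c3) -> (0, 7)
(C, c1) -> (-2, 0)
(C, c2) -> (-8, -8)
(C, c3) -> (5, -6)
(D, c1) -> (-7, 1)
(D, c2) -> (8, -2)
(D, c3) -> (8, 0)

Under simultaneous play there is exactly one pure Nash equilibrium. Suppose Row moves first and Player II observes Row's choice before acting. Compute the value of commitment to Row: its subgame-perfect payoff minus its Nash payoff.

7

Backward induction with Row moving first.
- A: BR = c1, leader payoff -1.
- B: BR = c2, leader payoff 6.
- C: BR = c1, leader payoff -2.
- D: BR = c1, leader payoff -7.
Among -1, 6, -2, -7, the best is 6 at B. Subgame-perfect outcome: (B, c2) with payoffs (6, 9).
Now find the simultaneous Nash equilibrium.
Row's best replies: c1→A; c2→D; c3→D.
Player II's best replies: A→c1; B→c2; C→c1; D→c1.
Only (A, c1) has each player best-responding; Nash payoffs (-1, 5).
Row's commitment gain: 6 − -1 = 7.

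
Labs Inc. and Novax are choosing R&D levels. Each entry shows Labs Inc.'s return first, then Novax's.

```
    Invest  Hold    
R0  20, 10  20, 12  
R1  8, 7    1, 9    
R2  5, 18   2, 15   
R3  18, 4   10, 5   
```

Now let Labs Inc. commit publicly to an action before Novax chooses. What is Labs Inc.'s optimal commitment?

R0

Solve by backward induction (Labs Inc. leads).
- R0: Novax compares 10, 12 and picks Hold; Labs Inc. would get 20.
- R1: Novax compares 7, 9 and picks Hold; Labs Inc. would get 1.
- R2: Novax compares 18, 15 and picks Invest; Labs Inc. would get 5.
- R3: Novax compares 4, 5 and picks Hold; Labs Inc. would get 10.
Maximizing over 20, 1, 5, 10, Labs Inc. chooses R0. Subgame-perfect outcome: (R0, Hold) with payoffs (20, 12).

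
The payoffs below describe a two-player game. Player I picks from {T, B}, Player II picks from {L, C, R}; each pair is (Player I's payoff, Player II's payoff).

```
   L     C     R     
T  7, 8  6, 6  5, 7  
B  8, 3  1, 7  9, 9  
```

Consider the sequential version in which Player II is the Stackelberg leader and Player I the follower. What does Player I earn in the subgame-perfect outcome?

9

Solve by backward induction (Player II leads).
- L: Player I compares 7, 8 and picks B; Player II would get 3.
- C: Player I compares 6, 1 and picks T; Player II would get 6.
- R: Player I compares 5, 9 and picks B; Player II would get 9.
Maximizing over 3, 6, 9, Player II chooses R. Subgame-perfect outcome: (B, R) with payoffs (9, 9).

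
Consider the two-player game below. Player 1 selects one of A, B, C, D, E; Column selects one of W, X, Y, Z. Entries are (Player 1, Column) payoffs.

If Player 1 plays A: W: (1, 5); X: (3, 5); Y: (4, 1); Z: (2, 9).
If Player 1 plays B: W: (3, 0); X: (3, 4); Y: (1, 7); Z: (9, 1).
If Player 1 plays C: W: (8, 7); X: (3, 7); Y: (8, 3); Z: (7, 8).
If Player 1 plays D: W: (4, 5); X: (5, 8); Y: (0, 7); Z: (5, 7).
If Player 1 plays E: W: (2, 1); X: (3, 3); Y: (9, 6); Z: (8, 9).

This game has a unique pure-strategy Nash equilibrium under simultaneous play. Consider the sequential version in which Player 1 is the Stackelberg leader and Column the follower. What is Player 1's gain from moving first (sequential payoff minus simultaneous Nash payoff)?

Backward induction with Player 1 moving first.
- A: Column compares 5, 5, 1, 9 and picks Z; Player 1 would get 2.
- B: Column compares 0, 4, 7, 1 and picks Y; Player 1 would get 1.
- C: Column compares 7, 7, 3, 8 and picks Z; Player 1 would get 7.
- D: Column compares 5, 8, 7, 7 and picks X; Player 1 would get 5.
- E: Column compares 1, 3, 6, 9 and picks Z; Player 1 would get 8.
Maximizing over 2, 1, 7, 5, 8, Player 1 chooses E. Subgame-perfect outcome: (E, Z) with payoffs (8, 9).
Now find the simultaneous Nash equilibrium.
Player 1's best replies: W→C; X→D; Y→E; Z→B.
Column's best replies: A→Z; B→Y; C→Z; D→X; E→Z.
The unique mutual best reply is (D, X), giving (5, 8).
Player 1's commitment gain: 8 − 5 = 3.

3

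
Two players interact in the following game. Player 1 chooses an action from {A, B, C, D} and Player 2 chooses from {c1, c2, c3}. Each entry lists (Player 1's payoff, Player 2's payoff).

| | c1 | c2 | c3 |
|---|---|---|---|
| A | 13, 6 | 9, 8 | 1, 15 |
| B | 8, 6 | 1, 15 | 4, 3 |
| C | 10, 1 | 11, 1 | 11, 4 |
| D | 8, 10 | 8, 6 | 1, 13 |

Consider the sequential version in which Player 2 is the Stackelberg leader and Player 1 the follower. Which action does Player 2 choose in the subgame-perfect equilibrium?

c1

Player 1 best-responds to each possible Player 2 move:
- c1 → Player 1 plays A (best of 13, 8, 10, 8); Player 2 gets 6.
- c2 → Player 1 plays C (best of 9, 1, 11, 8); Player 2 gets 1.
- c3 → Player 1 plays C (best of 1, 4, 11, 1); Player 2 gets 4.
Maximizing over 6, 1, 4, Player 2 chooses c1. Subgame-perfect outcome: (A, c1) with payoffs (13, 6).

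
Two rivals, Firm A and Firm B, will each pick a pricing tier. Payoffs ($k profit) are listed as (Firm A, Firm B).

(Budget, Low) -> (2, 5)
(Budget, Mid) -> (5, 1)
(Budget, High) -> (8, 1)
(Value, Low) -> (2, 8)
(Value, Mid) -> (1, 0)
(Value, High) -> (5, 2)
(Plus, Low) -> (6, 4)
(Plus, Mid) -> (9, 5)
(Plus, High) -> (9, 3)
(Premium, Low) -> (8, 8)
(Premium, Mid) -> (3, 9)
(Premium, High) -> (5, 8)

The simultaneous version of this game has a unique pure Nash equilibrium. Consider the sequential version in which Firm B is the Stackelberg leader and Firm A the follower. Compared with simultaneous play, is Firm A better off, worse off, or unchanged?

worse off

Firm A best-responds to each possible Firm B move:
- Low → Firm A plays Premium (best of 2, 2, 6, 8); Firm B gets 8.
- Mid → Firm A plays Plus (best of 5, 1, 9, 3); Firm B gets 5.
- High → Firm A plays Plus (best of 8, 5, 9, 5); Firm B gets 3.
Firm B's induced payoffs are 8, 5, 3, so Firm B commits to Low. Subgame-perfect outcome: (Premium, Low) with payoffs (8, 8).
Now find the simultaneous Nash equilibrium.
Firm A's best replies: Low→Premium; Mid→Plus; High→Plus.
Firm B's best replies: Budget→Low; Value→Low; Plus→Mid; Premium→Mid.
The unique mutual best reply is (Plus, Mid), giving (9, 5).
Firm A earns 8 sequentially versus 9 at the Nash outcome: worse off.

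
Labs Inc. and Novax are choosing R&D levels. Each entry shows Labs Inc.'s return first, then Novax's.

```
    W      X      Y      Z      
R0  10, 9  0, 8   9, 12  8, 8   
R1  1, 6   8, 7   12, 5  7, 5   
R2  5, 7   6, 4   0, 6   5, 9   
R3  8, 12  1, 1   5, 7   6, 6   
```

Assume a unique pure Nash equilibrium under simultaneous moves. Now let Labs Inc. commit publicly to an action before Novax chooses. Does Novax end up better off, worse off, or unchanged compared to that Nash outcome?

better off

Solve by backward induction (Labs Inc. leads).
- R0 → Novax plays Y (best of 9, 8, 12, 8); Labs Inc. gets 9.
- R1 → Novax plays X (best of 6, 7, 5, 5); Labs Inc. gets 8.
- R2 → Novax plays Z (best of 7, 4, 6, 9); Labs Inc. gets 5.
- R3 → Novax plays W (best of 12, 1, 7, 6); Labs Inc. gets 8.
Among 9, 8, 5, 8, the best is 9 at R0. Subgame-perfect outcome: (R0, Y) with payoffs (9, 12).
Under simultaneous play:
Labs Inc.'s best replies: W→R0; X→R1; Y→R1; Z→R0.
Novax's best replies: R0→Y; R1→X; R2→Z; R3→W.
Only (R1, X) has each player best-responding; Nash payoffs (8, 7).
Novax earns 12 sequentially versus 7 at the Nash outcome: better off.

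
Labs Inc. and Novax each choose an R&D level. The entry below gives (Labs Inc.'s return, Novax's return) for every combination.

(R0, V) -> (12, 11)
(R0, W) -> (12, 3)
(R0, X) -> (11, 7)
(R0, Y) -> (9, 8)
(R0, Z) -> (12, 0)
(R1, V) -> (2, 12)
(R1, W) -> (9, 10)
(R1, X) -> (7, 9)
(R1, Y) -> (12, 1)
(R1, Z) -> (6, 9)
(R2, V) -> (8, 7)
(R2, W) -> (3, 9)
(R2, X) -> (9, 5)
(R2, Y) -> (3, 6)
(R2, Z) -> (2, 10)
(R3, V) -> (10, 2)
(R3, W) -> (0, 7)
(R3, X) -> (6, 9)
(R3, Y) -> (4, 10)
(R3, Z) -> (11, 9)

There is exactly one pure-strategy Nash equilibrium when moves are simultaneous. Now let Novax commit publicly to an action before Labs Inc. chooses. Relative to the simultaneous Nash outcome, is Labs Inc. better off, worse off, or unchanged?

unchanged

Work backward from Labs Inc.'s decision.
- V: BR = R0, leader payoff 11.
- W: BR = R0, leader payoff 3.
- X: BR = R0, leader payoff 7.
- Y: BR = R1, leader payoff 1.
- Z: BR = R0, leader payoff 0.
Novax's induced payoffs are 11, 3, 7, 1, 0, so Novax commits to V. Subgame-perfect outcome: (R0, V) with payoffs (12, 11).
For the simultaneous game, intersect best replies.
Labs Inc.'s best replies: V→R0; W→R0; X→R0; Y→R1; Z→R0.
Novax's best replies: R0→V; R1→V; R2→Z; R3→Y.
The unique mutual best reply is (R0, V), giving (12, 11).
Labs Inc. earns 12 sequentially versus 12 at the Nash outcome: unchanged.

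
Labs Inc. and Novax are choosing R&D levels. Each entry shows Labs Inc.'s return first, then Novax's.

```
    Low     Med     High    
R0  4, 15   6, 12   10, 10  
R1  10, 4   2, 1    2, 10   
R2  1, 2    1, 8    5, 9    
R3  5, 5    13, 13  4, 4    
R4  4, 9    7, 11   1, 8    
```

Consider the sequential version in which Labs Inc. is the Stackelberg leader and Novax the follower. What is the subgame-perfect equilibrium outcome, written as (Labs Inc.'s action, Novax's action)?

(R3, Med)

Novax best-responds to each possible Labs Inc. move:
- R0 → Novax plays Low (best of 15, 12, 10); Labs Inc. gets 4.
- R1 → Novax plays High (best of 4, 1, 10); Labs Inc. gets 2.
- R2 → Novax plays High (best of 2, 8, 9); Labs Inc. gets 5.
- R3 → Novax plays Med (best of 5, 13, 4); Labs Inc. gets 13.
- R4 → Novax plays Med (best of 9, 11, 8); Labs Inc. gets 7.
Maximizing over 4, 2, 5, 13, 7, Labs Inc. chooses R3. Subgame-perfect outcome: (R3, Med) with payoffs (13, 13).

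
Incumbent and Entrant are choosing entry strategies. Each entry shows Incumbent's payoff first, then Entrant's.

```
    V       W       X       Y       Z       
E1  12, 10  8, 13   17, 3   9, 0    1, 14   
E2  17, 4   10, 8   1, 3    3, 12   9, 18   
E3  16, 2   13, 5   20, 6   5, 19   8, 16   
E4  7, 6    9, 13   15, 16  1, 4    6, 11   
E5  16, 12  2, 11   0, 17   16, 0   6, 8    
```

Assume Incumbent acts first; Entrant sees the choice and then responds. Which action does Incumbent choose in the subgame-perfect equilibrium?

E4

Backward induction with Incumbent moving first.
- E1: BR = Z, leader payoff 1.
- E2: BR = Z, leader payoff 9.
- E3: BR = Y, leader payoff 5.
- E4: BR = X, leader payoff 15.
- E5: BR = X, leader payoff 0.
Maximizing over 1, 9, 5, 15, 0, Incumbent chooses E4. Subgame-perfect outcome: (E4, X) with payoffs (15, 16).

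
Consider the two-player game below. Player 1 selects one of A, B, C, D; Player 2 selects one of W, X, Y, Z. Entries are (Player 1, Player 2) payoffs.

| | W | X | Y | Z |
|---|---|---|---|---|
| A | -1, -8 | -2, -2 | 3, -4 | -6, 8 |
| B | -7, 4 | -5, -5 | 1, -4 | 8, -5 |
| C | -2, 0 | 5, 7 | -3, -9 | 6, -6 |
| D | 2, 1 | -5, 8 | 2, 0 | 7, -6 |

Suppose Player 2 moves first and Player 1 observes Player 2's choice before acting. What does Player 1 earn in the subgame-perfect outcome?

5

Solve by backward induction (Player 2 leads).
- W → Player 1 plays D (best of -1, -7, -2, 2); Player 2 gets 1.
- X → Player 1 plays C (best of -2, -5, 5, -5); Player 2 gets 7.
- Y → Player 1 plays A (best of 3, 1, -3, 2); Player 2 gets -4.
- Z → Player 1 plays B (best of -6, 8, 6, 7); Player 2 gets -5.
Among 1, 7, -4, -5, the best is 7 at X. Subgame-perfect outcome: (C, X) with payoffs (5, 7).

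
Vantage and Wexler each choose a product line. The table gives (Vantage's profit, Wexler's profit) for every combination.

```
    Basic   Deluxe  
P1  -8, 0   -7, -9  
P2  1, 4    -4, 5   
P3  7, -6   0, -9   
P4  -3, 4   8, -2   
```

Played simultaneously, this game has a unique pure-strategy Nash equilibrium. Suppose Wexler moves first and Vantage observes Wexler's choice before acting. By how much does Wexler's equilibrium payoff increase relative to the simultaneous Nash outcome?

4

Backward induction with Wexler moving first.
- Basic: Vantage compares -8, 1, 7, -3 and picks P3; Wexler would get -6.
- Deluxe: Vantage compares -7, -4, 0, 8 and picks P4; Wexler would get -2.
Maximizing over -6, -2, Wexler chooses Deluxe. Subgame-perfect outcome: (P4, Deluxe) with payoffs (8, -2).
Now find the simultaneous Nash equilibrium.
Vantage's best replies: Basic→P3; Deluxe→P4.
Wexler's best replies: P1→Basic; P2→Deluxe; P3→Basic; P4→Basic.
Only (P3, Basic) has each player best-responding; Nash payoffs (7, -6).
Wexler's commitment gain: -2 − -6 = 4.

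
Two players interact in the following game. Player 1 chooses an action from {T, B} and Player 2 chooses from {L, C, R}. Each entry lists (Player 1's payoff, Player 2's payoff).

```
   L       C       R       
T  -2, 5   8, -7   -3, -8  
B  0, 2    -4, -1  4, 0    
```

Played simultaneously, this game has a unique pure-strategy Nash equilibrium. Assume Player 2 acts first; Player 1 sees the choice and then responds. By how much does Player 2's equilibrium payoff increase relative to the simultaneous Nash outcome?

0

Player 1 best-responds to each possible Player 2 move:
- L → Player 1 plays B (best of -2, 0); Player 2 gets 2.
- C → Player 1 plays T (best of 8, -4); Player 2 gets -7.
- R → Player 1 plays B (best of -3, 4); Player 2 gets 0.
Player 2's induced payoffs are 2, -7, 0, so Player 2 commits to L. Subgame-perfect outcome: (B, L) with payoffs (0, 2).
For the simultaneous game, intersect best replies.
Player 1's best replies: L→B; C→T; R→B.
Player 2's best replies: T→L; B→L.
Only (B, L) has each player best-responding; Nash payoffs (0, 2).
Player 2's commitment gain: 2 − 2 = 0.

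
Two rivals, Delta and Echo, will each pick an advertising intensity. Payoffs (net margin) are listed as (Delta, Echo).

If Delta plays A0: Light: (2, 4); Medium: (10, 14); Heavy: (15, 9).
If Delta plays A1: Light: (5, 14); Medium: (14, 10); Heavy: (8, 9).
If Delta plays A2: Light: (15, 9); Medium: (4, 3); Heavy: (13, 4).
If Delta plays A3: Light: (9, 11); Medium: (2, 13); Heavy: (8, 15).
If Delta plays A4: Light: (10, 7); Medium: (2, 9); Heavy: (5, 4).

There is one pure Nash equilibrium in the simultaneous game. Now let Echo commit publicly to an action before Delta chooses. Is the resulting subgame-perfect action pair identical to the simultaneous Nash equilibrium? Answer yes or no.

Delta best-responds to each possible Echo move:
- Light: Delta compares 2, 5, 15, 9, 10 and picks A2; Echo would get 9.
- Medium: Delta compares 10, 14, 4, 2, 2 and picks A1; Echo would get 10.
- Heavy: Delta compares 15, 8, 13, 8, 5 and picks A0; Echo would get 9.
Among 9, 10, 9, the best is 10 at Medium. Subgame-perfect outcome: (A1, Medium) with payoffs (14, 10).
Now find the simultaneous Nash equilibrium.
Delta's best replies: Light→A2; Medium→A1; Heavy→A0.
Echo's best replies: A0→Medium; A1→Light; A2→Light; A3→Heavy; A4→Medium.
Only (A2, Light) has each player best-responding; Nash payoffs (15, 9).
Sequential outcome (A1, Medium) differs from the Nash profile (A2, Light).

no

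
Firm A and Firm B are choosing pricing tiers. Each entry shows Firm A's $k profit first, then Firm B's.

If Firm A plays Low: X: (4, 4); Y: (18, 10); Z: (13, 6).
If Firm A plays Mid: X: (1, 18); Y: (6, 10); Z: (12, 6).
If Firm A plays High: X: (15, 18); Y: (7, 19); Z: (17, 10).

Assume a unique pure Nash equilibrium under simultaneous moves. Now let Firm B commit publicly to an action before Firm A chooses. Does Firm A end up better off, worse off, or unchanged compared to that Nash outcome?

worse off

Work backward from Firm A's decision.
- X: Firm A compares 4, 1, 15 and picks High; Firm B would get 18.
- Y: Firm A compares 18, 6, 7 and picks Low; Firm B would get 10.
- Z: Firm A compares 13, 12, 17 and picks High; Firm B would get 10.
Firm B's induced payoffs are 18, 10, 10, so Firm B commits to X. Subgame-perfect outcome: (High, X) with payoffs (15, 18).
Under simultaneous play:
Firm A's best replies: X→High; Y→Low; Z→High.
Firm B's best replies: Low→Y; Mid→X; High→Y.
Only (Low, Y) has each player best-responding; Nash payoffs (18, 10).
Firm A earns 15 sequentially versus 18 at the Nash outcome: worse off.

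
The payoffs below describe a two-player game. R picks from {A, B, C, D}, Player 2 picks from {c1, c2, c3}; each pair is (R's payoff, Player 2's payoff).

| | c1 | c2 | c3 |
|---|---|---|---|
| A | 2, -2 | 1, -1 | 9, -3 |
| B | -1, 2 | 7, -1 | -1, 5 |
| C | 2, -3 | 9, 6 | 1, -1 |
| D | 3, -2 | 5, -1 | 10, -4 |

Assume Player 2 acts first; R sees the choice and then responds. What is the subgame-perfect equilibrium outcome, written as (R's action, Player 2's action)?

Work backward from R's decision.
- c1: R compares 2, -1, 2, 3 and picks D; Player 2 would get -2.
- c2: R compares 1, 7, 9, 5 and picks C; Player 2 would get 6.
- c3: R compares 9, -1, 1, 10 and picks D; Player 2 would get -4.
Among -2, 6, -4, the best is 6 at c2. Subgame-perfect outcome: (C, c2) with payoffs (9, 6).

(C, c2)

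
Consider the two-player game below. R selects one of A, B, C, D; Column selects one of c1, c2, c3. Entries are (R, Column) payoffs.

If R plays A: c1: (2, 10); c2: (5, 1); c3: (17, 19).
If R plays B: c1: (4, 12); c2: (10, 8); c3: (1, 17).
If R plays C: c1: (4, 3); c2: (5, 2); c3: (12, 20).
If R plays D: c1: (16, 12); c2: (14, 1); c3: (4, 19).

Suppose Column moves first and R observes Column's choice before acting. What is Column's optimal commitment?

Work backward from R's decision.
- c1: R compares 2, 4, 4, 16 and picks D; Column would get 12.
- c2: R compares 5, 10, 5, 14 and picks D; Column would get 1.
- c3: R compares 17, 1, 12, 4 and picks A; Column would get 19.
Maximizing over 12, 1, 19, Column chooses c3. Subgame-perfect outcome: (A, c3) with payoffs (17, 19).

c3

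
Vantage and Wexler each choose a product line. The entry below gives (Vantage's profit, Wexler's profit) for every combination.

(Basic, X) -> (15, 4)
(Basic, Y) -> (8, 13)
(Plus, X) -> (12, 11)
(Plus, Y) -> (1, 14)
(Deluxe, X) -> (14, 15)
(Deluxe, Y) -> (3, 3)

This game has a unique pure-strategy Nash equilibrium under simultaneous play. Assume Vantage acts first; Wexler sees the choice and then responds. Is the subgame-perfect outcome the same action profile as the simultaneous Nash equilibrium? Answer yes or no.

Solve by backward induction (Vantage leads).
- Basic → Wexler plays Y (best of 4, 13); Vantage gets 8.
- Plus → Wexler plays Y (best of 11, 14); Vantage gets 1.
- Deluxe → Wexler plays X (best of 15, 3); Vantage gets 14.
Among 8, 1, 14, the best is 14 at Deluxe. Subgame-perfect outcome: (Deluxe, X) with payoffs (14, 15).
Now find the simultaneous Nash equilibrium.
Vantage's best replies: X→Basic; Y→Basic.
Wexler's best replies: Basic→Y; Plus→Y; Deluxe→X.
Only (Basic, Y) has each player best-responding; Nash payoffs (8, 13).
Sequential outcome (Deluxe, X) differs from the Nash profile (Basic, Y).

no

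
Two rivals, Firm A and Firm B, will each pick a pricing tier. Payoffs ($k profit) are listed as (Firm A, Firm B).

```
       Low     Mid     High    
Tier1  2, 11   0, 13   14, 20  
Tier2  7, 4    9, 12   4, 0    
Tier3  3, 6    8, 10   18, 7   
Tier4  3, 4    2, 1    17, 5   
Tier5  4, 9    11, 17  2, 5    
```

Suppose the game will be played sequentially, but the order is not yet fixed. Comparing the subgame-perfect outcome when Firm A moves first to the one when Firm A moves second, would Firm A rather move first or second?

first

If Firm A leads: Firm B's best replies are Tier1→High, Tier2→Mid, Tier3→Mid, Tier4→High, Tier5→Mid; Firm A's induced payoffs 14, 9, 8, 17, 11; outcome (Tier4, High), payoffs (17, 5).
If Firm B leads: Firm A's best replies are Low→Tier2, Mid→Tier5, High→Tier3; Firm B's induced payoffs 4, 17, 7; outcome (Tier5, Mid), payoffs (11, 17).
Firm A gets 17 moving first and 11 moving second, so Firm A prefers to move first.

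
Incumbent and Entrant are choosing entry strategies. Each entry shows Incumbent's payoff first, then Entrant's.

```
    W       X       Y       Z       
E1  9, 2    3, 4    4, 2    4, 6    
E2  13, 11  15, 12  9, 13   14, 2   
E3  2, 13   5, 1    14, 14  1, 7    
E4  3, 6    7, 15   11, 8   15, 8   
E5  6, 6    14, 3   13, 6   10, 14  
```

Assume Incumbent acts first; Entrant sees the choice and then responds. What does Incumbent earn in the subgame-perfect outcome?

Backward induction with Incumbent moving first.
- E1: Entrant compares 2, 4, 2, 6 and picks Z; Incumbent would get 4.
- E2: Entrant compares 11, 12, 13, 2 and picks Y; Incumbent would get 9.
- E3: Entrant compares 13, 1, 14, 7 and picks Y; Incumbent would get 14.
- E4: Entrant compares 6, 15, 8, 8 and picks X; Incumbent would get 7.
- E5: Entrant compares 6, 3, 6, 14 and picks Z; Incumbent would get 10.
Among 4, 9, 14, 7, 10, the best is 14 at E3. Subgame-perfect outcome: (E3, Y) with payoffs (14, 14).

14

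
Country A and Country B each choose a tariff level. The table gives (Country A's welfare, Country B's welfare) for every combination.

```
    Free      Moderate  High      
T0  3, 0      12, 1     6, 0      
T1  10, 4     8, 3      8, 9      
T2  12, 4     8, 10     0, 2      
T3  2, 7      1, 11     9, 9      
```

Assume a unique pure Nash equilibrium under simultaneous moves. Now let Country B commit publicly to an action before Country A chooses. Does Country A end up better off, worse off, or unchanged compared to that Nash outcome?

worse off

Work backward from Country A's decision.
- Free: Country A compares 3, 10, 12, 2 and picks T2; Country B would get 4.
- Moderate: Country A compares 12, 8, 8, 1 and picks T0; Country B would get 1.
- High: Country A compares 6, 8, 0, 9 and picks T3; Country B would get 9.
Country B's induced payoffs are 4, 1, 9, so Country B commits to High. Subgame-perfect outcome: (T3, High) with payoffs (9, 9).
Now find the simultaneous Nash equilibrium.
Country A's best replies: Free→T2; Moderate→T0; High→T3.
Country B's best replies: T0→Moderate; T1→High; T2→Moderate; T3→Moderate.
Only (T0, Moderate) has each player best-responding; Nash payoffs (12, 1).
Country A earns 9 sequentially versus 12 at the Nash outcome: worse off.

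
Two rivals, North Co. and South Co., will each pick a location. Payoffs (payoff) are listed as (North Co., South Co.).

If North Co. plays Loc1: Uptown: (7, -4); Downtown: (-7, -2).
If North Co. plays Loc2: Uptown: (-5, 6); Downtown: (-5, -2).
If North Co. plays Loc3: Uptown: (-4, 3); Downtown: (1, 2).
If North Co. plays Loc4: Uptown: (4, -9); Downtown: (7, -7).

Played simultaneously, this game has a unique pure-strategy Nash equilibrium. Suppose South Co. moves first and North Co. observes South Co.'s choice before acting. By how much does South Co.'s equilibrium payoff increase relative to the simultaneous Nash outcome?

3

North Co. best-responds to each possible South Co. move:
- Uptown: North Co. compares 7, -5, -4, 4 and picks Loc1; South Co. would get -4.
- Downtown: North Co. compares -7, -5, 1, 7 and picks Loc4; South Co. would get -7.
South Co.'s induced payoffs are -4, -7, so South Co. commits to Uptown. Subgame-perfect outcome: (Loc1, Uptown) with payoffs (7, -4).
Under simultaneous play:
North Co.'s best replies: Uptown→Loc1; Downtown→Loc4.
South Co.'s best replies: Loc1→Downtown; Loc2→Uptown; Loc3→Uptown; Loc4→Downtown.
Only (Loc4, Downtown) has each player best-responding; Nash payoffs (7, -7).
South Co.'s commitment gain: -4 − -7 = 3.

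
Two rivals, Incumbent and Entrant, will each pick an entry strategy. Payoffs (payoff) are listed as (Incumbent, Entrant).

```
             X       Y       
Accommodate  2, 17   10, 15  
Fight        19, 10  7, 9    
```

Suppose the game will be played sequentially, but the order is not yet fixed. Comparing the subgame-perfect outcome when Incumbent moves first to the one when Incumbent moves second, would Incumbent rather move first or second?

If Incumbent leads: Entrant's best replies are Accommodate→X, Fight→X; Incumbent's induced payoffs 2, 19; outcome (Fight, X), payoffs (19, 10).
If Entrant leads: Incumbent's best replies are X→Fight, Y→Accommodate; Entrant's induced payoffs 10, 15; outcome (Accommodate, Y), payoffs (10, 15).
Incumbent gets 19 moving first and 10 moving second, so Incumbent prefers to move first.

first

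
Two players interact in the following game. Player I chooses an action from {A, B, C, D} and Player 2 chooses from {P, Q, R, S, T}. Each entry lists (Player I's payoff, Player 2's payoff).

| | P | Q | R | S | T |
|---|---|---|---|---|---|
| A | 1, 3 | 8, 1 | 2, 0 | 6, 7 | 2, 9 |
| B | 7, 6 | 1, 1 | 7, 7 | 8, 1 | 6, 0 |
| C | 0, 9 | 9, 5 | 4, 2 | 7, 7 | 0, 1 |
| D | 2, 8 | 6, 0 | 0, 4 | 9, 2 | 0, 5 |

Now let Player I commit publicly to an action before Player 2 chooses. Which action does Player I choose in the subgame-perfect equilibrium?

B

Solve by backward induction (Player I leads).
- A: BR = T, leader payoff 2.
- B: BR = R, leader payoff 7.
- C: BR = P, leader payoff 0.
- D: BR = P, leader payoff 2.
Among 2, 7, 0, 2, the best is 7 at B. Subgame-perfect outcome: (B, R) with payoffs (7, 7).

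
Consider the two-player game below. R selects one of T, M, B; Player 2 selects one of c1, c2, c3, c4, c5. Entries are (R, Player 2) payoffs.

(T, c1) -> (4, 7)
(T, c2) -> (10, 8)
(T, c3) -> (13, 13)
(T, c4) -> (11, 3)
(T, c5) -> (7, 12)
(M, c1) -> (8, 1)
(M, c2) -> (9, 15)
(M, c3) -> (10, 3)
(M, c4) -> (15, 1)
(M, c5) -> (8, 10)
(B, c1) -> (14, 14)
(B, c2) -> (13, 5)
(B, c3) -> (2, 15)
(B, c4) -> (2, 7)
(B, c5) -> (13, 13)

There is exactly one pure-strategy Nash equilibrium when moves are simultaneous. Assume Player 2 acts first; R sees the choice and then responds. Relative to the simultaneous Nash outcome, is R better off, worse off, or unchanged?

better off

Backward induction with Player 2 moving first.
- c1 → R plays B (best of 4, 8, 14); Player 2 gets 14.
- c2 → R plays B (best of 10, 9, 13); Player 2 gets 5.
- c3 → R plays T (best of 13, 10, 2); Player 2 gets 13.
- c4 → R plays M (best of 11, 15, 2); Player 2 gets 1.
- c5 → R plays B (best of 7, 8, 13); Player 2 gets 13.
Maximizing over 14, 5, 13, 1, 13, Player 2 chooses c1. Subgame-perfect outcome: (B, c1) with payoffs (14, 14).
Now find the simultaneous Nash equilibrium.
R's best replies: c1→B; c2→B; c3→T; c4→M; c5→B.
Player 2's best replies: T→c3; M→c2; B→c3.
Only (T, c3) has each player best-responding; Nash payoffs (13, 13).
R earns 14 sequentially versus 13 at the Nash outcome: better off.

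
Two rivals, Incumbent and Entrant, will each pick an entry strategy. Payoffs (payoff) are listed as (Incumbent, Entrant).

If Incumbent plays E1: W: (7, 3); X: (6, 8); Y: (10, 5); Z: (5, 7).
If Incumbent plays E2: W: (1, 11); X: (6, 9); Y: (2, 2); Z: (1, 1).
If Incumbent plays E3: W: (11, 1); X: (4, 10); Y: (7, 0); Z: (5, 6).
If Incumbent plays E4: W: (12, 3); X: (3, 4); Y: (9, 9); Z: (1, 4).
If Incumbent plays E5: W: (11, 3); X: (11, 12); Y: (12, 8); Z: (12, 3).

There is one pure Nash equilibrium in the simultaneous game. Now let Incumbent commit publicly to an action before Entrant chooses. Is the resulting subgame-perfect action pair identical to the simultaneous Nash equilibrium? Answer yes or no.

Backward induction with Incumbent moving first.
- E1: BR = X, leader payoff 6.
- E2: BR = W, leader payoff 1.
- E3: BR = X, leader payoff 4.
- E4: BR = Y, leader payoff 9.
- E5: BR = X, leader payoff 11.
Incumbent's induced payoffs are 6, 1, 4, 9, 11, so Incumbent commits to E5. Subgame-perfect outcome: (E5, X) with payoffs (11, 12).
Now find the simultaneous Nash equilibrium.
Incumbent's best replies: W→E4; X→E5; Y→E5; Z→E5.
Entrant's best replies: E1→X; E2→W; E3→X; E4→Y; E5→X.
The unique mutual best reply is (E5, X), giving (11, 12).
Sequential outcome (E5, X) coincides with the Nash profile (E5, X).

yes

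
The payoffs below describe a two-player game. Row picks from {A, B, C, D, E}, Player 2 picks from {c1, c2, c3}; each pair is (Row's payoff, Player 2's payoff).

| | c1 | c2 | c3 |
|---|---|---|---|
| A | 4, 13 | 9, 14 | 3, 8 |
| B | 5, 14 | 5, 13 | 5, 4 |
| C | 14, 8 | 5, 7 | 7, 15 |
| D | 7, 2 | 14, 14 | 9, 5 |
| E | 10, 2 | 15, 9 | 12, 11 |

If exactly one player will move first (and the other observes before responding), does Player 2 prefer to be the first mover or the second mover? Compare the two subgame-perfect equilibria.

If Row leads: Player 2's best replies are A→c2, B→c1, C→c3, D→c2, E→c3; Row's induced payoffs 9, 5, 7, 14, 12; outcome (D, c2), payoffs (14, 14).
If Player 2 leads: Row's best replies are c1→C, c2→E, c3→E; Player 2's induced payoffs 8, 9, 11; outcome (E, c3), payoffs (12, 11).
Player 2 gets 11 moving first and 14 moving second, so Player 2 prefers to move second.

second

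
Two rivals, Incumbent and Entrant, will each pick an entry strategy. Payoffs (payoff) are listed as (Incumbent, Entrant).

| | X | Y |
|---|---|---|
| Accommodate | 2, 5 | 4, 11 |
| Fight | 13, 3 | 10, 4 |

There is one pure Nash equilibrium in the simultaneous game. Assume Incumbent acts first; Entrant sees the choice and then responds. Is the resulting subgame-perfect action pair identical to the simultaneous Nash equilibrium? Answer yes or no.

Solve by backward induction (Incumbent leads).
- Accommodate → Entrant plays Y (best of 5, 11); Incumbent gets 4.
- Fight → Entrant plays Y (best of 3, 4); Incumbent gets 10.
Maximizing over 4, 10, Incumbent chooses Fight. Subgame-perfect outcome: (Fight, Y) with payoffs (10, 4).
Under simultaneous play:
Incumbent's best replies: X→Fight; Y→Fight.
Entrant's best replies: Accommodate→Y; Fight→Y.
Only (Fight, Y) has each player best-responding; Nash payoffs (10, 4).
Sequential outcome (Fight, Y) coincides with the Nash profile (Fight, Y).

yes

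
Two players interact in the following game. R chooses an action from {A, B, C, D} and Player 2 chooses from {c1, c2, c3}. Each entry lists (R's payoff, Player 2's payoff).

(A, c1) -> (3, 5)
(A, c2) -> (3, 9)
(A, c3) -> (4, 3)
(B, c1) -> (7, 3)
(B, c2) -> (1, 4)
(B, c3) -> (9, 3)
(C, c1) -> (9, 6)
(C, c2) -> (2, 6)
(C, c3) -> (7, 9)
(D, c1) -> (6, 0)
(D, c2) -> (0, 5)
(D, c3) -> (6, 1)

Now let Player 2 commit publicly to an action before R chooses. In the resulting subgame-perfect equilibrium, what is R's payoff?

3

R best-responds to each possible Player 2 move:
- c1 → R plays C (best of 3, 7, 9, 6); Player 2 gets 6.
- c2 → R plays A (best of 3, 1, 2, 0); Player 2 gets 9.
- c3 → R plays B (best of 4, 9, 7, 6); Player 2 gets 3.
Maximizing over 6, 9, 3, Player 2 chooses c2. Subgame-perfect outcome: (A, c2) with payoffs (3, 9).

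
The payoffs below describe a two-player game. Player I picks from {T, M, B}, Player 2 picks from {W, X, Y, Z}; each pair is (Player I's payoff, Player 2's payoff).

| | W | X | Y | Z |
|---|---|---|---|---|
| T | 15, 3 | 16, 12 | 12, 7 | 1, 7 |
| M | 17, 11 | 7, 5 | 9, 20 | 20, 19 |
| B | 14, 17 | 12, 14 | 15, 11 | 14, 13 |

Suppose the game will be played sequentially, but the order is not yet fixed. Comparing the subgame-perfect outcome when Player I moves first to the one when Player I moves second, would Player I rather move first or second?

If Player I leads: Player 2's best replies are T→X, M→Y, B→W; Player I's induced payoffs 16, 9, 14; outcome (T, X), payoffs (16, 12).
If Player 2 leads: Player I's best replies are W→M, X→T, Y→B, Z→M; Player 2's induced payoffs 11, 12, 11, 19; outcome (M, Z), payoffs (20, 19).
Player I gets 16 moving first and 20 moving second, so Player I prefers to move second.

second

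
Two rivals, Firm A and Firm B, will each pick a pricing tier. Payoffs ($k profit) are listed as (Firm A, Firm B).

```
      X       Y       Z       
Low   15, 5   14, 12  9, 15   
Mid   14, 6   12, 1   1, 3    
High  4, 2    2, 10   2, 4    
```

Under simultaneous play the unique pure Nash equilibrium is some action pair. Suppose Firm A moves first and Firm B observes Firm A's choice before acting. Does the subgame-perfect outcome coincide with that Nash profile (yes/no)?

Work backward from Firm B's decision.
- Low: Firm B compares 5, 12, 15 and picks Z; Firm A would get 9.
- Mid: Firm B compares 6, 1, 3 and picks X; Firm A would get 14.
- High: Firm B compares 2, 10, 4 and picks Y; Firm A would get 2.
Firm A's induced payoffs are 9, 14, 2, so Firm A commits to Mid. Subgame-perfect outcome: (Mid, X) with payoffs (14, 6).
Under simultaneous play:
Firm A's best replies: X→Low; Y→Low; Z→Low.
Firm B's best replies: Low→Z; Mid→X; High→Y.
The unique mutual best reply is (Low, Z), giving (9, 15).
Sequential outcome (Mid, X) differs from the Nash profile (Low, Z).

no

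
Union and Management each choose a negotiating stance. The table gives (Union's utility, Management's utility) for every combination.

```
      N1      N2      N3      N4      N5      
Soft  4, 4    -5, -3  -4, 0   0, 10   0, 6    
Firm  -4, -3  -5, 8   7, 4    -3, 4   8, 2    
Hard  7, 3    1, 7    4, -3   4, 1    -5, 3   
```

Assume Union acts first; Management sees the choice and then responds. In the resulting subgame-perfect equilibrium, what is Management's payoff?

Management best-responds to each possible Union move:
- Soft: Management compares 4, -3, 0, 10, 6 and picks N4; Union would get 0.
- Firm: Management compares -3, 8, 4, 4, 2 and picks N2; Union would get -5.
- Hard: Management compares 3, 7, -3, 1, 3 and picks N2; Union would get 1.
Among 0, -5, 1, the best is 1 at Hard. Subgame-perfect outcome: (Hard, N2) with payoffs (1, 7).

7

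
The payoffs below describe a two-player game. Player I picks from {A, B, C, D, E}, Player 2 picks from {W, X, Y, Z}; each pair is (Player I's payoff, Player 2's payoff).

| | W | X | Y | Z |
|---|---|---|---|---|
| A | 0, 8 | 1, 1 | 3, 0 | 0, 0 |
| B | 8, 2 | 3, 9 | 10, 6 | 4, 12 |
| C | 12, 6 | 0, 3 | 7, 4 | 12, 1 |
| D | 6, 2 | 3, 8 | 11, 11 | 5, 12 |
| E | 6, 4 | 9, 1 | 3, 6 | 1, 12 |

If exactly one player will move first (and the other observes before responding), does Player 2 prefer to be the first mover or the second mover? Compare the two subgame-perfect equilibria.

first

If Player I leads: Player 2's best replies are A→W, B→Z, C→W, D→Z, E→Z; Player I's induced payoffs 0, 4, 12, 5, 1; outcome (C, W), payoffs (12, 6).
If Player 2 leads: Player I's best replies are W→C, X→E, Y→D, Z→C; Player 2's induced payoffs 6, 1, 11, 1; outcome (D, Y), payoffs (11, 11).
Player 2 gets 11 moving first and 6 moving second, so Player 2 prefers to move first.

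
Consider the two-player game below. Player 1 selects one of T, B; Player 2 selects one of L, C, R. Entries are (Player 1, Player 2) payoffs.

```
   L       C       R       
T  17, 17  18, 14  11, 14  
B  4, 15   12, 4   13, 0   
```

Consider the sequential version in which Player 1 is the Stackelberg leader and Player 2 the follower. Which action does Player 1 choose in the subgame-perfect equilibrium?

T

Work backward from Player 2's decision.
- T: BR = L, leader payoff 17.
- B: BR = L, leader payoff 4.
Player 1's induced payoffs are 17, 4, so Player 1 commits to T. Subgame-perfect outcome: (T, L) with payoffs (17, 17).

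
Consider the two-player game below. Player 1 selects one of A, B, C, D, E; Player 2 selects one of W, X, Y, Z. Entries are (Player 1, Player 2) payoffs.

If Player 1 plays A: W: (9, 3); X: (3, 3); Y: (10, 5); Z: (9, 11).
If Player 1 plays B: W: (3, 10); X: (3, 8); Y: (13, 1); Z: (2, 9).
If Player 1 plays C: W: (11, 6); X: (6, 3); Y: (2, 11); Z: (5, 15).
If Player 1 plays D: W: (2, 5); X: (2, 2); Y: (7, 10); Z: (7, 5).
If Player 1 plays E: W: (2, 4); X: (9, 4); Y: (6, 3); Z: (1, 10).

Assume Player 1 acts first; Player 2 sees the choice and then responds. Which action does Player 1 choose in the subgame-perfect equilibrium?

A

Backward induction with Player 1 moving first.
- A → Player 2 plays Z (best of 3, 3, 5, 11); Player 1 gets 9.
- B → Player 2 plays W (best of 10, 8, 1, 9); Player 1 gets 3.
- C → Player 2 plays Z (best of 6, 3, 11, 15); Player 1 gets 5.
- D → Player 2 plays Y (best of 5, 2, 10, 5); Player 1 gets 7.
- E → Player 2 plays Z (best of 4, 4, 3, 10); Player 1 gets 1.
Player 1's induced payoffs are 9, 3, 5, 7, 1, so Player 1 commits to A. Subgame-perfect outcome: (A, Z) with payoffs (9, 11).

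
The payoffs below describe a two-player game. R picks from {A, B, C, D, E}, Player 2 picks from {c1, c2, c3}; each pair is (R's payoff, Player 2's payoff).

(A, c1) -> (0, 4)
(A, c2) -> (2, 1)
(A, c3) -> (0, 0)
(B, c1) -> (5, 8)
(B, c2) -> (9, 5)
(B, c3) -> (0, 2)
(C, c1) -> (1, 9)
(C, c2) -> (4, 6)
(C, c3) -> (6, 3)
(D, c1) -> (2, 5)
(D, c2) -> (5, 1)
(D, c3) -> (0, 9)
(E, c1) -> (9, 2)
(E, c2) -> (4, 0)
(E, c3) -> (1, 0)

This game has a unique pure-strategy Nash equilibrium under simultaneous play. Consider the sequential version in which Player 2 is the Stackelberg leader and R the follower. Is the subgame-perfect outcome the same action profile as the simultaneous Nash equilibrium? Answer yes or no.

no

Backward induction with Player 2 moving first.
- c1: BR = E, leader payoff 2.
- c2: BR = B, leader payoff 5.
- c3: BR = C, leader payoff 3.
Among 2, 5, 3, the best is 5 at c2. Subgame-perfect outcome: (B, c2) with payoffs (9, 5).
Now find the simultaneous Nash equilibrium.
R's best replies: c1→E; c2→B; c3→C.
Player 2's best replies: A→c1; B→c1; C→c1; D→c3; E→c1.
Only (E, c1) has each player best-responding; Nash payoffs (9, 2).
Sequential outcome (B, c2) differs from the Nash profile (E, c1).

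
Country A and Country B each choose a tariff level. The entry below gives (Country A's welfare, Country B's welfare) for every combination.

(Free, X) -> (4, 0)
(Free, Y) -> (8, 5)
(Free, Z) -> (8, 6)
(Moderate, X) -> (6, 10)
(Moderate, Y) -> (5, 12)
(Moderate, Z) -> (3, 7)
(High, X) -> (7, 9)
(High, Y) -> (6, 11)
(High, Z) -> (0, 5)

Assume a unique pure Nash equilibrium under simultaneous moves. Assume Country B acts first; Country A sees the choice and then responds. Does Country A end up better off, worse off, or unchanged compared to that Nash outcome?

Solve by backward induction (Country B leads).
- X: BR = High, leader payoff 9.
- Y: BR = Free, leader payoff 5.
- Z: BR = Free, leader payoff 6.
Country B's induced payoffs are 9, 5, 6, so Country B commits to X. Subgame-perfect outcome: (High, X) with payoffs (7, 9).
Now find the simultaneous Nash equilibrium.
Country A's best replies: X→High; Y→Free; Z→Free.
Country B's best replies: Free→Z; Moderate→Y; High→Y.
Only (Free, Z) has each player best-responding; Nash payoffs (8, 6).
Country A earns 7 sequentially versus 8 at the Nash outcome: worse off.

worse off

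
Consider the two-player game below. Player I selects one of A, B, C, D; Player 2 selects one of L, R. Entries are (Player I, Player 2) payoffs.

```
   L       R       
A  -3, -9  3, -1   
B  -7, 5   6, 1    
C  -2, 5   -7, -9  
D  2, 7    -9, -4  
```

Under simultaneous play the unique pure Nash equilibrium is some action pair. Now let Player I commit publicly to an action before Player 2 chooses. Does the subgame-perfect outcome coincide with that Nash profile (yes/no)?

Player 2 best-responds to each possible Player I move:
- A: Player 2 compares -9, -1 and picks R; Player I would get 3.
- B: Player 2 compares 5, 1 and picks L; Player I would get -7.
- C: Player 2 compares 5, -9 and picks L; Player I would get -2.
- D: Player 2 compares 7, -4 and picks L; Player I would get 2.
Maximizing over 3, -7, -2, 2, Player I chooses A. Subgame-perfect outcome: (A, R) with payoffs (3, -1).
Now find the simultaneous Nash equilibrium.
Player I's best replies: L→D; R→B.
Player 2's best replies: A→R; B→L; C→L; D→L.
Only (D, L) has each player best-responding; Nash payoffs (2, 7).
Sequential outcome (A, R) differs from the Nash profile (D, L).

no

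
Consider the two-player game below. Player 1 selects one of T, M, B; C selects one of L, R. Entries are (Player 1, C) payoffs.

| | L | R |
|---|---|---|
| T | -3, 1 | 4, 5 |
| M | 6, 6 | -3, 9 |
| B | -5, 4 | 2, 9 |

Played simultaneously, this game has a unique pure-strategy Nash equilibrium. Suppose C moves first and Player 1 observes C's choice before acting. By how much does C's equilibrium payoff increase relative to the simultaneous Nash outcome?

1

Player 1 best-responds to each possible C move:
- L: BR = M, leader payoff 6.
- R: BR = T, leader payoff 5.
Maximizing over 6, 5, C chooses L. Subgame-perfect outcome: (M, L) with payoffs (6, 6).
For the simultaneous game, intersect best replies.
Player 1's best replies: L→M; R→T.
C's best replies: T→R; M→R; B→R.
Only (T, R) has each player best-responding; Nash payoffs (4, 5).
C's commitment gain: 6 − 5 = 1.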